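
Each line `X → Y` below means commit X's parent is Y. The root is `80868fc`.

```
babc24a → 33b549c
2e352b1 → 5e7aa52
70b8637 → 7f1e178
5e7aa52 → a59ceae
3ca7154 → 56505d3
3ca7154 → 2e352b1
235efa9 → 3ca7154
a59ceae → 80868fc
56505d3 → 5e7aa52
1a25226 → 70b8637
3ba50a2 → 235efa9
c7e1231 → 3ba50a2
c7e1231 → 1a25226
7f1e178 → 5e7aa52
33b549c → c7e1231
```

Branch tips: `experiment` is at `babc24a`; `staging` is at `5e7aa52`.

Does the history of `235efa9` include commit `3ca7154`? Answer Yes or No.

Yes

Ancestors of 235efa9 (commits reachable by following parents): {235efa9, 2e352b1, 3ca7154, 56505d3, 5e7aa52, 80868fc, a59ceae}.
3ca7154 is in that set, so it is an ancestor of 235efa9.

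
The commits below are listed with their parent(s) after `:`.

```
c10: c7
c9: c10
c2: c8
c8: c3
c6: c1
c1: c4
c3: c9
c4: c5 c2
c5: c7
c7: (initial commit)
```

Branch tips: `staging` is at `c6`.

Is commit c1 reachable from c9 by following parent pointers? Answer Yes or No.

Ancestors of c9: {c10, c7, c9}.
c1 is not in that set, so it is not an ancestor of c9.

No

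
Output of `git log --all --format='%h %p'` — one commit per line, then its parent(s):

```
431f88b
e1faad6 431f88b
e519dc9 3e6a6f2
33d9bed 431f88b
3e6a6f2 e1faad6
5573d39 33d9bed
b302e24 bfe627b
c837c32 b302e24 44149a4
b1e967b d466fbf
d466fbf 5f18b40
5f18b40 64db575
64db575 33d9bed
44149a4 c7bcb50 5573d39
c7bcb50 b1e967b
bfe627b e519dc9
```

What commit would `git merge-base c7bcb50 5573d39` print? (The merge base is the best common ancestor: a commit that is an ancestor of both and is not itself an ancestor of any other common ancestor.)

Ancestors of c7bcb50: {33d9bed, 431f88b, 5f18b40, 64db575, b1e967b, c7bcb50, d466fbf}.
Ancestors of 5573d39: {33d9bed, 431f88b, 5573d39}.
Common ancestors: {33d9bed, 431f88b}.
Among these, 33d9bed is not an ancestor of any other common ancestor — it is the merge base.

33d9bed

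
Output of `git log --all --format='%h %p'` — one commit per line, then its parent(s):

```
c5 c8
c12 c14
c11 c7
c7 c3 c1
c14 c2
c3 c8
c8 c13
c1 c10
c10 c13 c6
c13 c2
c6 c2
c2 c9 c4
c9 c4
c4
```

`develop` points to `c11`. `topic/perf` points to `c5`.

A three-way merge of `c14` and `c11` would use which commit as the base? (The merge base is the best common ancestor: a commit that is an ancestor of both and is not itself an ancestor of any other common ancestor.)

Ancestors of c14: {c14, c2, c4, c9}.
Ancestors of c11: {c1, c10, c11, c13, c2, c3, c4, c6, c7, c8, c9}.
Common ancestors: {c2, c4, c9}.
Among these, c2 is not an ancestor of any other common ancestor — it is the merge base.

c2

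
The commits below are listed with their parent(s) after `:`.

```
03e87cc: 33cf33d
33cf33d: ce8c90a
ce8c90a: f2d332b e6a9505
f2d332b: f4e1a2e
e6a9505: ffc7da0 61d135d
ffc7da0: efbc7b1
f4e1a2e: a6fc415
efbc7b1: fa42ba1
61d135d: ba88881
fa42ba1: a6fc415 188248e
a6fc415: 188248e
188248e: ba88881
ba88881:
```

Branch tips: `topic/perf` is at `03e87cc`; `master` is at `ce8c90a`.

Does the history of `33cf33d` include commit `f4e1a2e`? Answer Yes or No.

Yes

Ancestors of 33cf33d (commits reachable by following parents): {188248e, 33cf33d, 61d135d, a6fc415, ba88881, ce8c90a, e6a9505, efbc7b1, f2d332b, f4e1a2e, fa42ba1, ffc7da0}.
f4e1a2e is in that set, so it is an ancestor of 33cf33d.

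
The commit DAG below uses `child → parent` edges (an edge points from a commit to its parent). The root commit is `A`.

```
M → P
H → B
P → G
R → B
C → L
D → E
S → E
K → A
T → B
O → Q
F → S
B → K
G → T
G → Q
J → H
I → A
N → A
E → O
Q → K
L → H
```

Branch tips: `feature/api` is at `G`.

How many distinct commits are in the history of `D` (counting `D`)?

Walking parent pointers from D: reachable set = {A, D, E, K, O, Q}.
That is 6 commits.

6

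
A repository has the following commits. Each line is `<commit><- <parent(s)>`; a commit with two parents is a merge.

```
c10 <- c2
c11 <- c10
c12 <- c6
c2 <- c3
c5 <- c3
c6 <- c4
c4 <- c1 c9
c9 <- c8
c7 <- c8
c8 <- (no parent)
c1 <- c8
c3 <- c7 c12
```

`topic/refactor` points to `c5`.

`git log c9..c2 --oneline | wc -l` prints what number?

7

Reachable from c2: {c1, c12, c2, c3, c4, c6, c7, c8, c9}.
Reachable from c9: {c8, c9}.
In c2's history but not c9's: {c1, c12, c2, c3, c4, c6, c7} — 7 commits.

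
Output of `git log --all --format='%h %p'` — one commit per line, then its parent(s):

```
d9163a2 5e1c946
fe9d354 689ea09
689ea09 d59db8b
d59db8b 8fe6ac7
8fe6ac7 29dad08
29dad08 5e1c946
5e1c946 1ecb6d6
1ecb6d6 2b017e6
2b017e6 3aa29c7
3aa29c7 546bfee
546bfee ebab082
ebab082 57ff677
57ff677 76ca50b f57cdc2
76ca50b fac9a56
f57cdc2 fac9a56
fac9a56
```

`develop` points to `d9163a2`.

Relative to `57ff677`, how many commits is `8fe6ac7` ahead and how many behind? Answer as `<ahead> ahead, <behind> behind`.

8 ahead, 0 behind

Reachable from 8fe6ac7: {1ecb6d6, 29dad08, 2b017e6, 3aa29c7, 546bfee, 57ff677, 5e1c946, 76ca50b, 8fe6ac7, ebab082, f57cdc2, fac9a56}.
Reachable from 57ff677: {57ff677, 76ca50b, f57cdc2, fac9a56}.
Only in 8fe6ac7's history (ahead): {1ecb6d6, 29dad08, 2b017e6, 3aa29c7, 546bfee, 5e1c946, 8fe6ac7, ebab082} — 8.
Only in 57ff677's history (behind): {} — 0.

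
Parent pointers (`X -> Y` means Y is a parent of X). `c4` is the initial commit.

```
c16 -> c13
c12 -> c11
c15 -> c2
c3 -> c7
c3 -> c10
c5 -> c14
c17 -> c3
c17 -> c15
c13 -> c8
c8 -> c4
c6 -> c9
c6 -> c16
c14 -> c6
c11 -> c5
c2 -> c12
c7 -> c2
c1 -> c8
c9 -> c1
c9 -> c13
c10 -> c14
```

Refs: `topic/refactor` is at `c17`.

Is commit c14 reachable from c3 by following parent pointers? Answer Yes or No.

Yes

Ancestors of c3 (commits reachable by following parents): {c1, c10, c11, c12, c13, c14, c16, c2, c3, c4, c5, c6, c7, c8, c9}.
c14 is in that set, so it is an ancestor of c3.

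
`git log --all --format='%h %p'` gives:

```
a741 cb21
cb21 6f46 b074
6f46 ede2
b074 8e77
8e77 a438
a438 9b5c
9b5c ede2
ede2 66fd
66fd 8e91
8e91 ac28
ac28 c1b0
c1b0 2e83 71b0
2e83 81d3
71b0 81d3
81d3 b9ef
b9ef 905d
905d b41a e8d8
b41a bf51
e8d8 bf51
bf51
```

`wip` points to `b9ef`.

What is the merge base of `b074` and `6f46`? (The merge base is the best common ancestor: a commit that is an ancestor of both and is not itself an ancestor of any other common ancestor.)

Ancestors of b074: {2e83, 66fd, 71b0, 81d3, 8e77, 8e91, 905d, 9b5c, a438, ac28, b074, b41a, b9ef, bf51, c1b0, e8d8, ede2}.
Ancestors of 6f46: {2e83, 66fd, 6f46, 71b0, 81d3, 8e91, 905d, ac28, b41a, b9ef, bf51, c1b0, e8d8, ede2}.
Common ancestors: {2e83, 66fd, 71b0, 81d3, 8e91, 905d, ac28, b41a, b9ef, bf51, c1b0, e8d8, ede2}.
Among these, ede2 is not an ancestor of any other common ancestor — it is the merge base.

ede2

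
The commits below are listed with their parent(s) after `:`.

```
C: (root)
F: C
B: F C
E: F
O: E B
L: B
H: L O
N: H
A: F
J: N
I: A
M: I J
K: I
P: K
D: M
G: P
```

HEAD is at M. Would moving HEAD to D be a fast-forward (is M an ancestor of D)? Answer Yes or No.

Yes

A fast-forward from M to D is possible iff M is an ancestor of D.
Ancestors of D: {A, B, C, D, E, F, H, I, J, L, M, N, O}.
M is among them, so fast-forward is possible.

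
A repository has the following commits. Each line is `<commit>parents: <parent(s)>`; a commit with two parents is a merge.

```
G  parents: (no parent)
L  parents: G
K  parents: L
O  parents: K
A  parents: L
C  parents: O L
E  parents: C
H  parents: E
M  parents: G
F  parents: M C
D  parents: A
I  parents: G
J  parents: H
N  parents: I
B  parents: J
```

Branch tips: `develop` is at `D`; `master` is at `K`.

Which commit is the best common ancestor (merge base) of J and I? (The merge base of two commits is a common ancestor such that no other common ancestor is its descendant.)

Ancestors of J: {C, E, G, H, J, K, L, O}.
Ancestors of I: {G, I}.
Common ancestors: {G}.
The only common ancestor is G, so it is the merge base.

G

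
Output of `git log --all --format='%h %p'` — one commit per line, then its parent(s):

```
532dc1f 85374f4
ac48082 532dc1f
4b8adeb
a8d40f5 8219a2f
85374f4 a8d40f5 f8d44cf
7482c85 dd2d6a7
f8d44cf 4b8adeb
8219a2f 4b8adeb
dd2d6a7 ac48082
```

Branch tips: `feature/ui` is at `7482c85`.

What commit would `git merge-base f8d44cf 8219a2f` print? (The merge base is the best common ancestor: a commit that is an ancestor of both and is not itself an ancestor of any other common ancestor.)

Ancestors of f8d44cf: {4b8adeb, f8d44cf}.
Ancestors of 8219a2f: {4b8adeb, 8219a2f}.
Common ancestors: {4b8adeb}.
The only common ancestor is 4b8adeb, so it is the merge base.

4b8adeb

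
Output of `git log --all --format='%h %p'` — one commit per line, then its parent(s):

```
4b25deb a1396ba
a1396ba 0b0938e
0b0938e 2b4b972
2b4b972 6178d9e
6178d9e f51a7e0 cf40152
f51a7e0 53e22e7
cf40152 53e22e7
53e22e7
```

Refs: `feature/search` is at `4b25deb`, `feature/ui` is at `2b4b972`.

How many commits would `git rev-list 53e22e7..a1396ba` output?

Reachable from a1396ba: {0b0938e, 2b4b972, 53e22e7, 6178d9e, a1396ba, cf40152, f51a7e0}.
Reachable from 53e22e7: {53e22e7}.
In a1396ba's history but not 53e22e7's: {0b0938e, 2b4b972, 6178d9e, a1396ba, cf40152, f51a7e0} — 6 commits.

6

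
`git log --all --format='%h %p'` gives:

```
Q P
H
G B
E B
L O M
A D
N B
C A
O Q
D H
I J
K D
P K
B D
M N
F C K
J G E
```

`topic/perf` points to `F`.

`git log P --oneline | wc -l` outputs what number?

4

Walking parent pointers from P: reachable set = {D, H, K, P}.
That is 4 commits.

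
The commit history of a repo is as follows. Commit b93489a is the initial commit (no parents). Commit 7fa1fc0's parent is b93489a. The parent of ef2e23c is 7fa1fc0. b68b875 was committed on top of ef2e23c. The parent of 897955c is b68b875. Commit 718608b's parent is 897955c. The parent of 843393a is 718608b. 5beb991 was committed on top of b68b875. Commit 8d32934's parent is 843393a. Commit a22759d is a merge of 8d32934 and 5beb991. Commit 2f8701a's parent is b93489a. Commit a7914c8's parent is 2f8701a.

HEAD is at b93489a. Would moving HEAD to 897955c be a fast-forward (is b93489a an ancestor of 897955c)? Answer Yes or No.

A fast-forward from b93489a to 897955c is possible iff b93489a is an ancestor of 897955c.
Ancestors of 897955c: {7fa1fc0, 897955c, b68b875, b93489a, ef2e23c}.
b93489a is among them, so fast-forward is possible.

Yes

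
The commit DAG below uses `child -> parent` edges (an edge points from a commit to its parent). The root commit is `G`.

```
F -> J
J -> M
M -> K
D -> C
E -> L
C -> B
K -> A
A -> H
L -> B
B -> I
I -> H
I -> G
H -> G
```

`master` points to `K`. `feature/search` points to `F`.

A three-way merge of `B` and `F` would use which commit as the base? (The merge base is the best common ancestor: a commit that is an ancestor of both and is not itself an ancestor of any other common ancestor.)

H

Ancestors of B: {B, G, H, I}.
Ancestors of F: {A, F, G, H, J, K, M}.
Common ancestors: {G, H}.
Among these, H is not an ancestor of any other common ancestor — it is the merge base.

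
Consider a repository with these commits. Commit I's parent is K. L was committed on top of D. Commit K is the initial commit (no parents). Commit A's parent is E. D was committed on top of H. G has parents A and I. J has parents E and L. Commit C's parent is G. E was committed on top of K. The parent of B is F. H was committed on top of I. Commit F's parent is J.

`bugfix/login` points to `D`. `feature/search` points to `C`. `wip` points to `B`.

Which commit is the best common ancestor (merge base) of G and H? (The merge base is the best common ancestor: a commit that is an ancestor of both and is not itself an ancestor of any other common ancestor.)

Ancestors of G: {A, E, G, I, K}.
Ancestors of H: {H, I, K}.
Common ancestors: {I, K}.
Among these, I is not an ancestor of any other common ancestor — it is the merge base.

I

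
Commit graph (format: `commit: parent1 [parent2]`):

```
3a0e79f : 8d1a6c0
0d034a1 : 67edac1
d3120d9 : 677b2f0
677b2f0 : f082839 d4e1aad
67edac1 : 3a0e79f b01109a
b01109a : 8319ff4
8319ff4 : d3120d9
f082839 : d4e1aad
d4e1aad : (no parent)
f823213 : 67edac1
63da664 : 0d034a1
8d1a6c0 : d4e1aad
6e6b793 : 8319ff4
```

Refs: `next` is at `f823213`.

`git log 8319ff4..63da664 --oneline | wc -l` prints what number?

6

Reachable from 63da664: {0d034a1, 3a0e79f, 63da664, 677b2f0, 67edac1, 8319ff4, 8d1a6c0, b01109a, d3120d9, d4e1aad, f082839}.
Reachable from 8319ff4: {677b2f0, 8319ff4, d3120d9, d4e1aad, f082839}.
In 63da664's history but not 8319ff4's: {0d034a1, 3a0e79f, 63da664, 67edac1, 8d1a6c0, b01109a} — 6 commits.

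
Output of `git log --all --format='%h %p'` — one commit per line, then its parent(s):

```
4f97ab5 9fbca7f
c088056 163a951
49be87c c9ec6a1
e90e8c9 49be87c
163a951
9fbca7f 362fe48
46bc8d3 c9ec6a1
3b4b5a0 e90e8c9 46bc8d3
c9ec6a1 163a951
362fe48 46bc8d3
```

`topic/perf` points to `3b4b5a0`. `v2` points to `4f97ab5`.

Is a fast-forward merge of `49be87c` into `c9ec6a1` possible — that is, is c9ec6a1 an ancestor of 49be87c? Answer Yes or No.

A fast-forward from c9ec6a1 to 49be87c is possible iff c9ec6a1 is an ancestor of 49be87c.
Ancestors of 49be87c: {163a951, 49be87c, c9ec6a1}.
c9ec6a1 is among them, so fast-forward is possible.

Yes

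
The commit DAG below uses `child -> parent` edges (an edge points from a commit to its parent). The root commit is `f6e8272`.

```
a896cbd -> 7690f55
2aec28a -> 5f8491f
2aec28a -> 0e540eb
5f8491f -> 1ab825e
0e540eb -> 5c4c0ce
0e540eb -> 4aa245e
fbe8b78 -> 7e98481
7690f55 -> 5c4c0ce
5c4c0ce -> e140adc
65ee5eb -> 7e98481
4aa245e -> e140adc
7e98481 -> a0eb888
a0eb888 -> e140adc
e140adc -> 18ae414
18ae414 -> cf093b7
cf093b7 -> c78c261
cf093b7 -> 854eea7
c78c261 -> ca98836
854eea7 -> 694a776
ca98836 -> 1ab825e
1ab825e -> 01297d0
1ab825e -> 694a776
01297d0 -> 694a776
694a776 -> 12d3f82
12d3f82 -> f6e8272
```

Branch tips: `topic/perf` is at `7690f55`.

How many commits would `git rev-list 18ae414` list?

Walking parent pointers from 18ae414: reachable set = {01297d0, 12d3f82, 18ae414, 1ab825e, 694a776, 854eea7, c78c261, ca98836, cf093b7, f6e8272}.
That is 10 commits.

10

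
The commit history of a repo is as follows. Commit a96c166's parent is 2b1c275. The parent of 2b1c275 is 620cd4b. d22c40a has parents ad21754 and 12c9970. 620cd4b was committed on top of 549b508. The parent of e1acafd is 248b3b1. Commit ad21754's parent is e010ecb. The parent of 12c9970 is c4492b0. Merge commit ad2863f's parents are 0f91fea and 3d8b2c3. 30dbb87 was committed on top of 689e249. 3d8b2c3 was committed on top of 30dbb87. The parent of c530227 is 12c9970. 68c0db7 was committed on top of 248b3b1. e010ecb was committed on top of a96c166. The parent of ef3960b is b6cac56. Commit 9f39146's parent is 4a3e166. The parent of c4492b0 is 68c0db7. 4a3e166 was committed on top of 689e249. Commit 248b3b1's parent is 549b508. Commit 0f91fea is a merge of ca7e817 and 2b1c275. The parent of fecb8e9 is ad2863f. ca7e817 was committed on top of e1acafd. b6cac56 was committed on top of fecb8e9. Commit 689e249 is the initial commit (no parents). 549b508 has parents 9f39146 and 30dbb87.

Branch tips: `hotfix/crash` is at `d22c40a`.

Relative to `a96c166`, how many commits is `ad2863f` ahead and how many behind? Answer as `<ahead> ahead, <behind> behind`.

6 ahead, 1 behind

Reachable from ad2863f: {0f91fea, 248b3b1, 2b1c275, 30dbb87, 3d8b2c3, 4a3e166, 549b508, 620cd4b, 689e249, 9f39146, ad2863f, ca7e817, e1acafd}.
Reachable from a96c166: {2b1c275, 30dbb87, 4a3e166, 549b508, 620cd4b, 689e249, 9f39146, a96c166}.
Only in ad2863f's history (ahead): {0f91fea, 248b3b1, 3d8b2c3, ad2863f, ca7e817, e1acafd} — 6.
Only in a96c166's history (behind): {a96c166} — 1.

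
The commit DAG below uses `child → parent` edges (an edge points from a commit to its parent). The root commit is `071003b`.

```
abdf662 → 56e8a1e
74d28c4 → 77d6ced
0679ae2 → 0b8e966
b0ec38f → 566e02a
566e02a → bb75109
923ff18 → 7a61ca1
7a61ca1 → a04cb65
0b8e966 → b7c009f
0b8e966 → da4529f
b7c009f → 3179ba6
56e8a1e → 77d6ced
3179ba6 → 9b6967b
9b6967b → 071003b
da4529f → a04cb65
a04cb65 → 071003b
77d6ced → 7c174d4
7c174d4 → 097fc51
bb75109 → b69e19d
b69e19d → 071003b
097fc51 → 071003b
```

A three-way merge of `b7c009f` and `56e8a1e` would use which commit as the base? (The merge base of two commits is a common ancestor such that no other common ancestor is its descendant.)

Ancestors of b7c009f: {071003b, 3179ba6, 9b6967b, b7c009f}.
Ancestors of 56e8a1e: {071003b, 097fc51, 56e8a1e, 77d6ced, 7c174d4}.
Common ancestors: {071003b}.
The only common ancestor is 071003b, so it is the merge base.

071003b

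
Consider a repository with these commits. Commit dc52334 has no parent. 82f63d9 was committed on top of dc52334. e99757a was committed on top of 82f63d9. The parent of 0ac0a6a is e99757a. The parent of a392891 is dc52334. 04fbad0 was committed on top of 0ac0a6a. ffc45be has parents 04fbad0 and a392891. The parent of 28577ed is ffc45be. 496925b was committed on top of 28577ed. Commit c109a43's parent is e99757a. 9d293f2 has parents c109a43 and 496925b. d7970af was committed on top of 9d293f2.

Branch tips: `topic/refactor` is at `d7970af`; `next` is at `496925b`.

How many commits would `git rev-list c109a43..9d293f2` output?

Reachable from 9d293f2: {04fbad0, 0ac0a6a, 28577ed, 496925b, 82f63d9, 9d293f2, a392891, c109a43, dc52334, e99757a, ffc45be}.
Reachable from c109a43: {82f63d9, c109a43, dc52334, e99757a}.
In 9d293f2's history but not c109a43's: {04fbad0, 0ac0a6a, 28577ed, 496925b, 9d293f2, a392891, ffc45be} — 7 commits.

7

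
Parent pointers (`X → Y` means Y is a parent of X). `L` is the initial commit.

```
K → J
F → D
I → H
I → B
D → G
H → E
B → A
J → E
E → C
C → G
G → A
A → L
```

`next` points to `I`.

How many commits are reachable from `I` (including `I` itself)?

Walking parent pointers from I: reachable set = {A, B, C, E, G, H, I, L}.
That is 8 commits.

8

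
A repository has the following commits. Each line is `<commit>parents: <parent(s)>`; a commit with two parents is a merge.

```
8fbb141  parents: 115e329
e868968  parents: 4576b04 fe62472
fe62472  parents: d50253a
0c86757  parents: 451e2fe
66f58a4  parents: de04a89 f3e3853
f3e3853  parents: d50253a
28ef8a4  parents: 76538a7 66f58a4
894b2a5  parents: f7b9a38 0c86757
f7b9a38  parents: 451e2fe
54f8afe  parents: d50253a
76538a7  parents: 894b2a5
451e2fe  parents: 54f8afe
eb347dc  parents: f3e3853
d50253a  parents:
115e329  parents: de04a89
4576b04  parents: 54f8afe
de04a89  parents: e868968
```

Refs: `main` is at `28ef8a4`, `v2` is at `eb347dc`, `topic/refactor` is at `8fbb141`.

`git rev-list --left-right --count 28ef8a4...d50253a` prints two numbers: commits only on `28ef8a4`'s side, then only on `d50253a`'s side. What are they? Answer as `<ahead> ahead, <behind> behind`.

Reachable from 28ef8a4: {0c86757, 28ef8a4, 451e2fe, 4576b04, 54f8afe, 66f58a4, 76538a7, 894b2a5, d50253a, de04a89, e868968, f3e3853, f7b9a38, fe62472}.
Reachable from d50253a: {d50253a}.
Only in 28ef8a4's history (ahead): {0c86757, 28ef8a4, 451e2fe, 4576b04, 54f8afe, 66f58a4, 76538a7, 894b2a5, de04a89, e868968, f3e3853, f7b9a38, fe62472} — 13.
Only in d50253a's history (behind): {} — 0.

13 ahead, 0 behind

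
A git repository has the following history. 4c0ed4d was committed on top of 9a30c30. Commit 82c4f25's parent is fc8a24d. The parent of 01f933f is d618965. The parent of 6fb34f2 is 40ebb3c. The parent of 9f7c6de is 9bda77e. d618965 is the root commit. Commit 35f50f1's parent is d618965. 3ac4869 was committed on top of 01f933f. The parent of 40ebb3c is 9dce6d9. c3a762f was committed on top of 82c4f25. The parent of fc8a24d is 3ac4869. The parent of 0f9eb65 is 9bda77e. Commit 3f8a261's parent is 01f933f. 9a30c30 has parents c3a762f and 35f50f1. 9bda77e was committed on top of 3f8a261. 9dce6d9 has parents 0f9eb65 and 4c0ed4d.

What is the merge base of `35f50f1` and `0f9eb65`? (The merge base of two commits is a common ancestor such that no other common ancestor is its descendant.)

Ancestors of 35f50f1: {35f50f1, d618965}.
Ancestors of 0f9eb65: {01f933f, 0f9eb65, 3f8a261, 9bda77e, d618965}.
Common ancestors: {d618965}.
The only common ancestor is d618965, so it is the merge base.

d618965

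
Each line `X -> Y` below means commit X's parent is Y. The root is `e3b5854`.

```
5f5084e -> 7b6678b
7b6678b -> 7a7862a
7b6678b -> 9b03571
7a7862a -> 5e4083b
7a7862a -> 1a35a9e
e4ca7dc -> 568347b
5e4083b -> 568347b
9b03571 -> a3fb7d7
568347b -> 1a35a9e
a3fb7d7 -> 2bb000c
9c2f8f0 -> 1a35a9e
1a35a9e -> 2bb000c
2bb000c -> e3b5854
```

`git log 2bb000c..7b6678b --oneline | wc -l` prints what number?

Reachable from 7b6678b: {1a35a9e, 2bb000c, 568347b, 5e4083b, 7a7862a, 7b6678b, 9b03571, a3fb7d7, e3b5854}.
Reachable from 2bb000c: {2bb000c, e3b5854}.
In 7b6678b's history but not 2bb000c's: {1a35a9e, 568347b, 5e4083b, 7a7862a, 7b6678b, 9b03571, a3fb7d7} — 7 commits.

7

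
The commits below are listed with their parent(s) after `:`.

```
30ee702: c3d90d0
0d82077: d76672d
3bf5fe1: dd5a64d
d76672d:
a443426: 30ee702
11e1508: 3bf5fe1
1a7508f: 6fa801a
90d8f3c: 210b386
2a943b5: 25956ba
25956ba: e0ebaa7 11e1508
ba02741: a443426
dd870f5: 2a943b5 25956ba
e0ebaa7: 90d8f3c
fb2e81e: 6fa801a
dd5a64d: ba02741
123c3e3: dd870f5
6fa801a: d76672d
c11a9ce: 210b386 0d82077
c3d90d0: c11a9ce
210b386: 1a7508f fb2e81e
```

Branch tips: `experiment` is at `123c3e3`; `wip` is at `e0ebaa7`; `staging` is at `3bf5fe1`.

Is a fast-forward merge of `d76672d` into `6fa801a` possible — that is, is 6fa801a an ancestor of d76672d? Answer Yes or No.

No

A fast-forward from 6fa801a to d76672d is possible iff 6fa801a is an ancestor of d76672d.
Ancestors of d76672d: {d76672d}.
6fa801a is not among them, so fast-forward is not possible.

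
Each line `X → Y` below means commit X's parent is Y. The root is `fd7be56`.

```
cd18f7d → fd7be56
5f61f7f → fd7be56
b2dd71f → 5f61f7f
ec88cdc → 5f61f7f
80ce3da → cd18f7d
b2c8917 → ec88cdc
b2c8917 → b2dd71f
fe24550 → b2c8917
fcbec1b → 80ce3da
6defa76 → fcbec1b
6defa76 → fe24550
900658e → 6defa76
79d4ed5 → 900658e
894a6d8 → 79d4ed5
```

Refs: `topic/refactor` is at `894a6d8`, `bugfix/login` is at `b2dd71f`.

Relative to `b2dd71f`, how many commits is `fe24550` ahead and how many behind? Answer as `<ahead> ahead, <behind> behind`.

Reachable from fe24550: {5f61f7f, b2c8917, b2dd71f, ec88cdc, fd7be56, fe24550}.
Reachable from b2dd71f: {5f61f7f, b2dd71f, fd7be56}.
Only in fe24550's history (ahead): {b2c8917, ec88cdc, fe24550} — 3.
Only in b2dd71f's history (behind): {} — 0.

3 ahead, 0 behind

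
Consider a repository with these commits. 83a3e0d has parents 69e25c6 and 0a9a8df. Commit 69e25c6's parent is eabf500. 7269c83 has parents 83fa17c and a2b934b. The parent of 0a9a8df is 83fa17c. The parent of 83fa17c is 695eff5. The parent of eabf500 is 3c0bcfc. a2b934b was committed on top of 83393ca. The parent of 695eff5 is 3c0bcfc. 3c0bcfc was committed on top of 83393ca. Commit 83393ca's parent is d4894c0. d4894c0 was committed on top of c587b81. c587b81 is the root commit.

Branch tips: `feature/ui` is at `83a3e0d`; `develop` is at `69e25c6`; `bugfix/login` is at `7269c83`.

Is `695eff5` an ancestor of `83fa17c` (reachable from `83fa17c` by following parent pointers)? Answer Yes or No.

Ancestors of 83fa17c (commits reachable by following parents): {3c0bcfc, 695eff5, 83393ca, 83fa17c, c587b81, d4894c0}.
695eff5 is in that set, so it is an ancestor of 83fa17c.

Yes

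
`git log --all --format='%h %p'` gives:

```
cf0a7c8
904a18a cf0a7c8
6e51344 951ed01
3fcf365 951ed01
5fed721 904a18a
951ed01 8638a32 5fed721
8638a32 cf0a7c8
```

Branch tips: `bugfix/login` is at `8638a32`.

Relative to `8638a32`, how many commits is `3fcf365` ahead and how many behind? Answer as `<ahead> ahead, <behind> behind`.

4 ahead, 0 behind

Reachable from 3fcf365: {3fcf365, 5fed721, 8638a32, 904a18a, 951ed01, cf0a7c8}.
Reachable from 8638a32: {8638a32, cf0a7c8}.
Only in 3fcf365's history (ahead): {3fcf365, 5fed721, 904a18a, 951ed01} — 4.
Only in 8638a32's history (behind): {} — 0.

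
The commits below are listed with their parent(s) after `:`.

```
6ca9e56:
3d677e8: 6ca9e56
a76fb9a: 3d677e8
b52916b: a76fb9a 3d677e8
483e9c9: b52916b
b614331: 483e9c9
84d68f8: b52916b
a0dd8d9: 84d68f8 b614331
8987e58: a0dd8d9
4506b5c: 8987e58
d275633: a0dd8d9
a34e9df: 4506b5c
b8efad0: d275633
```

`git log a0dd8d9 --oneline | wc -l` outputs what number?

8

Walking parent pointers from a0dd8d9: reachable set = {3d677e8, 483e9c9, 6ca9e56, 84d68f8, a0dd8d9, a76fb9a, b52916b, b614331}.
That is 8 commits.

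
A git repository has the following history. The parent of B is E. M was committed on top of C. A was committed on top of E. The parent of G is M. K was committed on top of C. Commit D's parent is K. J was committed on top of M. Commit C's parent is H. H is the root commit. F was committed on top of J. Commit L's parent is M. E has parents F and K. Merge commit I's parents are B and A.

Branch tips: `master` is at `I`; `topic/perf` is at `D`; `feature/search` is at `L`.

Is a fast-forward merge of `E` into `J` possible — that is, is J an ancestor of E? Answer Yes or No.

Yes

A fast-forward from J to E is possible iff J is an ancestor of E.
Ancestors of E: {C, E, F, H, J, K, M}.
J is among them, so fast-forward is possible.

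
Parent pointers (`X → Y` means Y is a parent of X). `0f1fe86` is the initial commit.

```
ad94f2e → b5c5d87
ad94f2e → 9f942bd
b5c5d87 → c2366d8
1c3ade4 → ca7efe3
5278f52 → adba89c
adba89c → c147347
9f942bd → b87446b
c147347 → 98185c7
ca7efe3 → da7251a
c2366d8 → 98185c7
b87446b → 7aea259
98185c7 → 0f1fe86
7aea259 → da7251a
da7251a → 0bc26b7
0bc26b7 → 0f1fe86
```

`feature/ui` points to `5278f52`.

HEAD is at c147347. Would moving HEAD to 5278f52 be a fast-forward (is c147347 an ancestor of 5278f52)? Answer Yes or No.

A fast-forward from c147347 to 5278f52 is possible iff c147347 is an ancestor of 5278f52.
Ancestors of 5278f52: {0f1fe86, 5278f52, 98185c7, adba89c, c147347}.
c147347 is among them, so fast-forward is possible.

Yes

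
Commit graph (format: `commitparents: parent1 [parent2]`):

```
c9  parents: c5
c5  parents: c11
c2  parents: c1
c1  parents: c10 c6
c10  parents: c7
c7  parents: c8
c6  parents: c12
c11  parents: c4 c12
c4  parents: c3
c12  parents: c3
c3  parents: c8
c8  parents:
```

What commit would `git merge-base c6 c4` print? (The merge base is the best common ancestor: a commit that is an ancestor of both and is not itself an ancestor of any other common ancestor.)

c3

Ancestors of c6: {c12, c3, c6, c8}.
Ancestors of c4: {c3, c4, c8}.
Common ancestors: {c3, c8}.
Among these, c3 is not an ancestor of any other common ancestor — it is the merge base.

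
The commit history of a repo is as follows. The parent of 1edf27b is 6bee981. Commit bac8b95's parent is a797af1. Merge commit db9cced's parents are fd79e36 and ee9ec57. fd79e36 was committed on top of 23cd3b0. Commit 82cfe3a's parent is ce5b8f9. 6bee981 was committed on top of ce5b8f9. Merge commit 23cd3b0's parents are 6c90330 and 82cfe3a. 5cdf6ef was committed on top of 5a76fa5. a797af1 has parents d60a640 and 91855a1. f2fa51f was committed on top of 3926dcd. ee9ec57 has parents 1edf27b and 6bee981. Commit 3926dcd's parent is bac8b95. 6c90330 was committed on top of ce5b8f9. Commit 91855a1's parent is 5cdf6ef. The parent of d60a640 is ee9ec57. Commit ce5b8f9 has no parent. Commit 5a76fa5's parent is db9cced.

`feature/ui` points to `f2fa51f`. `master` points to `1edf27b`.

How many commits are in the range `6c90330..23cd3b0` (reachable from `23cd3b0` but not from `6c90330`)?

Reachable from 23cd3b0: {23cd3b0, 6c90330, 82cfe3a, ce5b8f9}.
Reachable from 6c90330: {6c90330, ce5b8f9}.
In 23cd3b0's history but not 6c90330's: {23cd3b0, 82cfe3a} — 2 commits.

2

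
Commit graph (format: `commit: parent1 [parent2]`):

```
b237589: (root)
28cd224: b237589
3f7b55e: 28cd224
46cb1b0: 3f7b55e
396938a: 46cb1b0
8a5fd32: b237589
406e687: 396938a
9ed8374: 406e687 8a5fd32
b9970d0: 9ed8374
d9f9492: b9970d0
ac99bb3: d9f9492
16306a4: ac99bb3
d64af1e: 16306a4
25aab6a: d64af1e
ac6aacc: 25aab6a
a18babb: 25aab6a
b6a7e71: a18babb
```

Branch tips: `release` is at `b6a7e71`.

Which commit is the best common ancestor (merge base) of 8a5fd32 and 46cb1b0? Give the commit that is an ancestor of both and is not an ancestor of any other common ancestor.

Ancestors of 8a5fd32: {8a5fd32, b237589}.
Ancestors of 46cb1b0: {28cd224, 3f7b55e, 46cb1b0, b237589}.
Common ancestors: {b237589}.
The only common ancestor is b237589, so it is the merge base.

b237589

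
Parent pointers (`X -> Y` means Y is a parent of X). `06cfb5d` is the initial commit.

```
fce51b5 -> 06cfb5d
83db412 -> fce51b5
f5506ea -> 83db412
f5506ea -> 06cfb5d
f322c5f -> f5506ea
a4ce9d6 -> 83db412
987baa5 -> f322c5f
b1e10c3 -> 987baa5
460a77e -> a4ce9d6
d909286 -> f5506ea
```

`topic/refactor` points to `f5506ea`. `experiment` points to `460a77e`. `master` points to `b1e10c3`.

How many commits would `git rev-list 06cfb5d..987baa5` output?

Reachable from 987baa5: {06cfb5d, 83db412, 987baa5, f322c5f, f5506ea, fce51b5}.
Reachable from 06cfb5d: {06cfb5d}.
In 987baa5's history but not 06cfb5d's: {83db412, 987baa5, f322c5f, f5506ea, fce51b5} — 5 commits.

5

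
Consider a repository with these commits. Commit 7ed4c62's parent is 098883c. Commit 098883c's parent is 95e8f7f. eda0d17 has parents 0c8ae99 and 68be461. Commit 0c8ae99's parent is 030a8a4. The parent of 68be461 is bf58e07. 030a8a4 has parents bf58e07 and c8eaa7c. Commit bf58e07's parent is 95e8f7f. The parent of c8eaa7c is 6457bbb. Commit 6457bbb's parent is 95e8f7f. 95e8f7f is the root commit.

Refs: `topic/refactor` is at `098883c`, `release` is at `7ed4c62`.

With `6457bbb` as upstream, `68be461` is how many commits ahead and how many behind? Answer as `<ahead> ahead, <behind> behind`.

Reachable from 68be461: {68be461, 95e8f7f, bf58e07}.
Reachable from 6457bbb: {6457bbb, 95e8f7f}.
Only in 68be461's history (ahead): {68be461, bf58e07} — 2.
Only in 6457bbb's history (behind): {6457bbb} — 1.

2 ahead, 1 behind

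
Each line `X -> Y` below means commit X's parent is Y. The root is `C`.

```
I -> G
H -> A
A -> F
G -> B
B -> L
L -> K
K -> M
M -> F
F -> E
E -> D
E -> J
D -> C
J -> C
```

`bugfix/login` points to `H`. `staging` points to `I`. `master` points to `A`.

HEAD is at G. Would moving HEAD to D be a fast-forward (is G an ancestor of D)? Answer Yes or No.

No

A fast-forward from G to D is possible iff G is an ancestor of D.
Ancestors of D: {C, D}.
G is not among them, so fast-forward is not possible.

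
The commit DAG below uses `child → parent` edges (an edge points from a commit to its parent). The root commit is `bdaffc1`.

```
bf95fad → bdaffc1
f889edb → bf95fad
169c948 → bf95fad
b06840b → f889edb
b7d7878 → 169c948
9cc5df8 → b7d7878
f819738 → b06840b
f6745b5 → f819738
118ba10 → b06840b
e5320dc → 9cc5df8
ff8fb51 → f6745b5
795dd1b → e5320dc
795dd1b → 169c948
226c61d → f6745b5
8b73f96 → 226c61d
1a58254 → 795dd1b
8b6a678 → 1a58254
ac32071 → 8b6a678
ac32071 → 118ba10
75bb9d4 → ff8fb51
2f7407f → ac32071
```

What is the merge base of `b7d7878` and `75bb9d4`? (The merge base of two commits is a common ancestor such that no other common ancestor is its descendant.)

Ancestors of b7d7878: {169c948, b7d7878, bdaffc1, bf95fad}.
Ancestors of 75bb9d4: {75bb9d4, b06840b, bdaffc1, bf95fad, f6745b5, f819738, f889edb, ff8fb51}.
Common ancestors: {bdaffc1, bf95fad}.
Among these, bf95fad is not an ancestor of any other common ancestor — it is the merge base.

bf95fad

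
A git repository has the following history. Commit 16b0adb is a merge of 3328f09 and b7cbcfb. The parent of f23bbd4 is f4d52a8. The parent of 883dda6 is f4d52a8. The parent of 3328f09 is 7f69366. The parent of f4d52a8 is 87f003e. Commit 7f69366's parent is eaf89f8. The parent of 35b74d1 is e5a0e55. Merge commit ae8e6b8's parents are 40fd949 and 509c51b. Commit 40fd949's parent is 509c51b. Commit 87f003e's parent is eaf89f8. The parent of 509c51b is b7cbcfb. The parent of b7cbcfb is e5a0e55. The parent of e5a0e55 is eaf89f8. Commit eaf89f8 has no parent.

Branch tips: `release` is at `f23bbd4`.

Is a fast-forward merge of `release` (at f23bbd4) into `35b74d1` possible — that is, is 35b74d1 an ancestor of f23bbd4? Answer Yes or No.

A fast-forward from 35b74d1 to f23bbd4 is possible iff 35b74d1 is an ancestor of f23bbd4.
Ancestors of f23bbd4: {87f003e, eaf89f8, f23bbd4, f4d52a8}.
35b74d1 is not among them, so fast-forward is not possible.

No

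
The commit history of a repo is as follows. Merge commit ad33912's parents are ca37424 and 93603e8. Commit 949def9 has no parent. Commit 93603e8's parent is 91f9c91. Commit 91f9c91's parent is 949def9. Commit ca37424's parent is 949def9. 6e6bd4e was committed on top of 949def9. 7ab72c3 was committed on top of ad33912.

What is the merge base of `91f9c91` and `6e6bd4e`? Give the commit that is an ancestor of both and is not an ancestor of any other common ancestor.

949def9

Ancestors of 91f9c91: {91f9c91, 949def9}.
Ancestors of 6e6bd4e: {6e6bd4e, 949def9}.
Common ancestors: {949def9}.
The only common ancestor is 949def9, so it is the merge base.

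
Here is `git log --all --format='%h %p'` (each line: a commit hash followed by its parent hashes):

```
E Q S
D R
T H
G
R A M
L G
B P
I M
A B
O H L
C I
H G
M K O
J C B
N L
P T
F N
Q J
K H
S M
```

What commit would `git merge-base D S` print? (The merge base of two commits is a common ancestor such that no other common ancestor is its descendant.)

M

Ancestors of D: {A, B, D, G, H, K, L, M, O, P, R, T}.
Ancestors of S: {G, H, K, L, M, O, S}.
Common ancestors: {G, H, K, L, M, O}.
Among these, M is not an ancestor of any other common ancestor — it is the merge base.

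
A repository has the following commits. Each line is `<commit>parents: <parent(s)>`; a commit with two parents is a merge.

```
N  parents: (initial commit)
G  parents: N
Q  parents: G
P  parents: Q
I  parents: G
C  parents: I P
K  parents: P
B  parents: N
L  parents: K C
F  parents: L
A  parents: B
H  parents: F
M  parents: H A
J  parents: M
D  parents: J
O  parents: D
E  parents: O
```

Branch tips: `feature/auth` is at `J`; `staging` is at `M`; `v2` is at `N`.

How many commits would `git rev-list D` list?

15

Walking parent pointers from D: reachable set = {A, B, C, D, F, G, H, I, J, K, L, M, N, P, Q}.
That is 15 commits.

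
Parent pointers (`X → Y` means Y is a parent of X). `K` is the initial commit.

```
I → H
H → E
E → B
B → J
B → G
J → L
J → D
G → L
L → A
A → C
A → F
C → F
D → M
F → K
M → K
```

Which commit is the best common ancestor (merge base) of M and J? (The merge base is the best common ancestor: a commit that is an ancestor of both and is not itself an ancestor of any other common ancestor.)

Ancestors of M: {K, M}.
Ancestors of J: {A, C, D, F, J, K, L, M}.
Common ancestors: {K, M}.
Among these, M is not an ancestor of any other common ancestor — it is the merge base.

M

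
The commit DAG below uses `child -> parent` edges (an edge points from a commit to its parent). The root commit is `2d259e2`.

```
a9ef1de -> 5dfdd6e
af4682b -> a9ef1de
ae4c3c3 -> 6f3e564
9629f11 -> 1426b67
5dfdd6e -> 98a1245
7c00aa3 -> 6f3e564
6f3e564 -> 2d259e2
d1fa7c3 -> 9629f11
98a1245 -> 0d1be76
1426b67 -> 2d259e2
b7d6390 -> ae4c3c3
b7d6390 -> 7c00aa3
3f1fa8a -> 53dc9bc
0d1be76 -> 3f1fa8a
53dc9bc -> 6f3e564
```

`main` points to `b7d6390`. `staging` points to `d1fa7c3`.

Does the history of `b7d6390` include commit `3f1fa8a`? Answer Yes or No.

Ancestors of b7d6390: {2d259e2, 6f3e564, 7c00aa3, ae4c3c3, b7d6390}.
3f1fa8a is not in that set, so it is not an ancestor of b7d6390.

No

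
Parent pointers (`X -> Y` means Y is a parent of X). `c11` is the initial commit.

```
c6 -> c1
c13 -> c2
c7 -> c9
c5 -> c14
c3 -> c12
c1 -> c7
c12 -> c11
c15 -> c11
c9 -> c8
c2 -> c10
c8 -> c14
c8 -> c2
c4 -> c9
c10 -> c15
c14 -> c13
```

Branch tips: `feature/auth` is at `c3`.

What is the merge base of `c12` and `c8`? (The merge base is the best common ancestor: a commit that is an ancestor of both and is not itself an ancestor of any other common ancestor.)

Ancestors of c12: {c11, c12}.
Ancestors of c8: {c10, c11, c13, c14, c15, c2, c8}.
Common ancestors: {c11}.
The only common ancestor is c11, so it is the merge base.

c11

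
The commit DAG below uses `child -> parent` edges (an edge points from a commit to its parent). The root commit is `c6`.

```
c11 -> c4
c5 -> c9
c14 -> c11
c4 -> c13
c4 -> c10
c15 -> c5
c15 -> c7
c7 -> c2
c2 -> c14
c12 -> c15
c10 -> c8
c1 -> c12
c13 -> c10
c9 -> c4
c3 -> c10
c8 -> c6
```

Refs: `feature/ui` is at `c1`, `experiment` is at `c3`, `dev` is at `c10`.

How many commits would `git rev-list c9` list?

6

Walking parent pointers from c9: reachable set = {c10, c13, c4, c6, c8, c9}.
That is 6 commits.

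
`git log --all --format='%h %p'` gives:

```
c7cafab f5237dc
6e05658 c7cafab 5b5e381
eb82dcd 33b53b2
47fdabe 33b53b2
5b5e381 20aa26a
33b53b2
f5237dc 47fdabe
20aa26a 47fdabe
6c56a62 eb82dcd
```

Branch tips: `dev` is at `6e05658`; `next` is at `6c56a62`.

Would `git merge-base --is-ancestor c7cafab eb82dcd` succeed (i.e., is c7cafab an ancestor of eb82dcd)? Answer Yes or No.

Ancestors of eb82dcd: {33b53b2, eb82dcd}.
c7cafab is not in that set, so it is not an ancestor of eb82dcd.

No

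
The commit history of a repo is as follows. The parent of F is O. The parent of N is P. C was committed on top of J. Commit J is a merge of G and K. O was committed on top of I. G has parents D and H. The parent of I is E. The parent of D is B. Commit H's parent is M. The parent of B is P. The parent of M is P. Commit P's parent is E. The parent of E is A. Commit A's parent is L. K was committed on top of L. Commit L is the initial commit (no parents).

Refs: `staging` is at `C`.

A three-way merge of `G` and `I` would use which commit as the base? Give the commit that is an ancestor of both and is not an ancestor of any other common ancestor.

Ancestors of G: {A, B, D, E, G, H, L, M, P}.
Ancestors of I: {A, E, I, L}.
Common ancestors: {A, E, L}.
Among these, E is not an ancestor of any other common ancestor — it is the merge base.

E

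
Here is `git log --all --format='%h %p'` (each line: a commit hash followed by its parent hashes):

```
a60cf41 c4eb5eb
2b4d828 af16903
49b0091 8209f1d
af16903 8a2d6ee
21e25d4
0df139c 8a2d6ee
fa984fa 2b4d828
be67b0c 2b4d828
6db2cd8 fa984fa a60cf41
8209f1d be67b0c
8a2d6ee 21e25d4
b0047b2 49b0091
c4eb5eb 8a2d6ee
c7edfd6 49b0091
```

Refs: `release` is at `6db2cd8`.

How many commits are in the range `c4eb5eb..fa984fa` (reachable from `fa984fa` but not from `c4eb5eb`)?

3

Reachable from fa984fa: {21e25d4, 2b4d828, 8a2d6ee, af16903, fa984fa}.
Reachable from c4eb5eb: {21e25d4, 8a2d6ee, c4eb5eb}.
In fa984fa's history but not c4eb5eb's: {2b4d828, af16903, fa984fa} — 3 commits.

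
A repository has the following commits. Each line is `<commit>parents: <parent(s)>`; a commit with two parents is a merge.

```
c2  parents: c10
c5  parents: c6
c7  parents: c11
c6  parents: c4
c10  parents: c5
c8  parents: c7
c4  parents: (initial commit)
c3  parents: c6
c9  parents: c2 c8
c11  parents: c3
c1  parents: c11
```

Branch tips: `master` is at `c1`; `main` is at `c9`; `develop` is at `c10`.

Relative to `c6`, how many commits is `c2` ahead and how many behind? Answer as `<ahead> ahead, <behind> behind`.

Reachable from c2: {c10, c2, c4, c5, c6}.
Reachable from c6: {c4, c6}.
Only in c2's history (ahead): {c10, c2, c5} — 3.
Only in c6's history (behind): {} — 0.

3 ahead, 0 behind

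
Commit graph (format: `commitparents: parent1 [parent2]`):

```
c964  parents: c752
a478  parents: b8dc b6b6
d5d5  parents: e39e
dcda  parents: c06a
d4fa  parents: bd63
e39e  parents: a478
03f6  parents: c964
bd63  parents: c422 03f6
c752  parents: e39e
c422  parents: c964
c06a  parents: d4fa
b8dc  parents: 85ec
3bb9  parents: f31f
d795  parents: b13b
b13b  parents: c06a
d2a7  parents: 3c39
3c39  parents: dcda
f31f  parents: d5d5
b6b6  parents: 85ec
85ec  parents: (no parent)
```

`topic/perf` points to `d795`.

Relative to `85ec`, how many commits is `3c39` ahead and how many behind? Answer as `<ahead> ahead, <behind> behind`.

13 ahead, 0 behind

Reachable from 3c39: {03f6, 3c39, 85ec, a478, b6b6, b8dc, bd63, c06a, c422, c752, c964, d4fa, dcda, e39e}.
Reachable from 85ec: {85ec}.
Only in 3c39's history (ahead): {03f6, 3c39, a478, b6b6, b8dc, bd63, c06a, c422, c752, c964, d4fa, dcda, e39e} — 13.
Only in 85ec's history (behind): {} — 0.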